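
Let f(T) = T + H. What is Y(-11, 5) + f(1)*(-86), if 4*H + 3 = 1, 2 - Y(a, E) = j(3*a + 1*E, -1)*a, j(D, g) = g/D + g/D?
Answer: -563/14 ≈ -40.214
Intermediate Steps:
j(D, g) = 2*g/D
Y(a, E) = 2 + 2*a/(E + 3*a) (Y(a, E) = 2 - 2*(-1)/(3*a + 1*E)*a = 2 - 2*(-1)/(3*a + E)*a = 2 - 2*(-1)/(E + 3*a)*a = 2 - (-2/(E + 3*a))*a = 2 - (-2)*a/(E + 3*a) = 2 + 2*a/(E + 3*a))
H = -½ (H = -¾ + (¼)*1 = -¾ + ¼ = -½ ≈ -0.50000)
f(T) = -½ + T (f(T) = T - ½ = -½ + T)
Y(-11, 5) + f(1)*(-86) = 2*(5 + 4*(-11))/(5 + 3*(-11)) + (-½ + 1)*(-86) = 2*(5 - 44)/(5 - 33) + (½)*(-86) = 2*(-39)/(-28) - 43 = 2*(-1/28)*(-39) - 43 = 39/14 - 43 = -563/14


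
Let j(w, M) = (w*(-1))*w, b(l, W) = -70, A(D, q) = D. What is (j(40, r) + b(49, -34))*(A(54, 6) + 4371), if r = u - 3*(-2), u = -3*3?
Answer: -7389750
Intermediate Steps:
u = -9
r = -3 (r = -9 - 3*(-2) = -9 + 6 = -3)
j(w, M) = -w² (j(w, M) = (-w)*w = -w²)
(j(40, r) + b(49, -34))*(A(54, 6) + 4371) = (-1*40² - 70)*(54 + 4371) = (-1*1600 - 70)*4425 = (-1600 - 70)*4425 = -1670*4425 = -7389750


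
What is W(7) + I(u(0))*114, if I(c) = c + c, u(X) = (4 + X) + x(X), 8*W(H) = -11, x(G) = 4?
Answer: 14581/8 ≈ 1822.6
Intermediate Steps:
W(H) = -11/8 (W(H) = (1/8)*(-11) = -11/8)
u(X) = 8 + X (u(X) = (4 + X) + 4 = 8 + X)
I(c) = 2*c
W(7) + I(u(0))*114 = -11/8 + (2*(8 + 0))*114 = -11/8 + (2*8)*114 = -11/8 + 16*114 = -11/8 + 1824 = 14581/8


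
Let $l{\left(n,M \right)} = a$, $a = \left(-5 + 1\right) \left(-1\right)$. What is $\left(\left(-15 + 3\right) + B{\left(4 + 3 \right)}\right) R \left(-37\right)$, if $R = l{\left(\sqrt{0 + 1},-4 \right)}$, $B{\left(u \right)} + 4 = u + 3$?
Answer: $888$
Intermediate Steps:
$a = 4$ ($a = \left(-4\right) \left(-1\right) = 4$)
$B{\left(u \right)} = -1 + u$ ($B{\left(u \right)} = -4 + \left(u + 3\right) = -4 + \left(3 + u\right) = -1 + u$)
$l{\left(n,M \right)} = 4$
$R = 4$
$\left(\left(-15 + 3\right) + B{\left(4 + 3 \right)}\right) R \left(-37\right) = \left(\left(-15 + 3\right) + \left(-1 + \left(4 + 3\right)\right)\right) 4 \left(-37\right) = \left(-12 + \left(-1 + 7\right)\right) 4 \left(-37\right) = \left(-12 + 6\right) 4 \left(-37\right) = \left(-6\right) 4 \left(-37\right) = \left(-24\right) \left(-37\right) = 888$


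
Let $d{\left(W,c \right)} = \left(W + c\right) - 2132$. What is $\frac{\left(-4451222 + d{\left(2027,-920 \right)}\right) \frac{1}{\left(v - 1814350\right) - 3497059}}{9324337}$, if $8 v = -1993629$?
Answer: $\frac{35617976}{414792208335637} \approx 8.5869 \cdot 10^{-8}$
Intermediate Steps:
$v = - \frac{1993629}{8}$ ($v = \frac{1}{8} \left(-1993629\right) = - \frac{1993629}{8} \approx -2.492 \cdot 10^{5}$)
$d{\left(W,c \right)} = -2132 + W + c$
$\frac{\left(-4451222 + d{\left(2027,-920 \right)}\right) \frac{1}{\left(v - 1814350\right) - 3497059}}{9324337} = \frac{\left(-4451222 - 1025\right) \frac{1}{\left(- \frac{1993629}{8} - 1814350\right) - 3497059}}{9324337} = \frac{-4451222 - 1025}{- \frac{16508429}{8} - 3497059} \cdot \frac{1}{9324337} = - \frac{4452247}{- \frac{44484901}{8}} \cdot \frac{1}{9324337} = \left(-4452247\right) \left(- \frac{8}{44484901}\right) \frac{1}{9324337} = \frac{35617976}{44484901} \cdot \frac{1}{9324337} = \frac{35617976}{414792208335637}$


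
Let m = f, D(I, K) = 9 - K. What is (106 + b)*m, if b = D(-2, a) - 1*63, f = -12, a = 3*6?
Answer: -408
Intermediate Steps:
a = 18
b = -72 (b = (9 - 1*18) - 1*63 = (9 - 18) - 63 = -9 - 63 = -72)
m = -12
(106 + b)*m = (106 - 72)*(-12) = 34*(-12) = -408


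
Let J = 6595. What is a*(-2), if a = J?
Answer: -13190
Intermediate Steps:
a = 6595
a*(-2) = 6595*(-2) = -13190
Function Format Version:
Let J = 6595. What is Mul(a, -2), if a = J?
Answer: -13190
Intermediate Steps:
a = 6595
Mul(a, -2) = Mul(6595, -2) = -13190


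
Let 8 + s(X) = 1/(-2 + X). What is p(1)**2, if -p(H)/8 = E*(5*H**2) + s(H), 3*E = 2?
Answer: 18496/9 ≈ 2055.1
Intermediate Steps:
s(X) = -8 + 1/(-2 + X)
E = 2/3 (E = (1/3)*2 = 2/3 ≈ 0.66667)
p(H) = -80*H**2/3 - 8*(17 - 8*H)/(-2 + H) (p(H) = -8*(2*(5*H**2)/3 + (17 - 8*H)/(-2 + H)) = -8*(10*H**2/3 + (17 - 8*H)/(-2 + H)) = -80*H**2/3 - 8*(17 - 8*H)/(-2 + H))
p(1)**2 = (8*(-51 + 24*1 + 10*1**2*(2 - 1*1))/(3*(-2 + 1)))**2 = ((8/3)*(-51 + 24 + 10*1*(2 - 1))/(-1))**2 = ((8/3)*(-1)*(-51 + 24 + 10*1*1))**2 = ((8/3)*(-1)*(-51 + 24 + 10))**2 = ((8/3)*(-1)*(-17))**2 = (136/3)**2 = 18496/9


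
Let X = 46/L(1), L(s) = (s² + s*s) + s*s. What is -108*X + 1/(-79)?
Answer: -130825/79 ≈ -1656.0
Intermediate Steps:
L(s) = 3*s² (L(s) = (s² + s²) + s² = 2*s² + s² = 3*s²)
X = 46/3 (X = 46/((3*1²)) = 46/((3*1)) = 46/3 ≈ 15.333)
-108*X + 1/(-79) = -108*46/3 + 1/(-79) = -1656 - 1/79 = -130825/79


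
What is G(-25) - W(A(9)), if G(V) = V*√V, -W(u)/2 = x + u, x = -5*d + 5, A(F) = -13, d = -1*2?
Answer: 4 - 125*I ≈ 4.0 - 125.0*I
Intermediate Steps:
d = -2
x = 15 (x = -5*(-2) + 5 = 10 + 5 = 15)
W(u) = -30 - 2*u (W(u) = -2*(15 + u) = -30 - 2*u)
G(V) = V^(3/2)
G(-25) - W(A(9)) = (-25)^(3/2) - (-30 - 2*(-13)) = -125*I - (-30 + 26) = -125*I - 1*(-4) = -125*I + 4 = 4 - 125*I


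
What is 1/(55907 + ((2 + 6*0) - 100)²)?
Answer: 1/65511 ≈ 1.5265e-5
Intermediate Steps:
1/(55907 + ((2 + 6*0) - 100)²) = 1/(55907 + ((2 + 0) - 100)²) = 1/(55907 + (2 - 100)²) = 1/(55907 + (-98)²) = 1/(55907 + 9604) = 1/65511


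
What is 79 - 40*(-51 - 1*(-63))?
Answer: -401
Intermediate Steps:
79 - 40*(-51 - 1*(-63)) = 79 - 40*(-51 + 63) = 79 - 40*12 = 79 - 480 = -401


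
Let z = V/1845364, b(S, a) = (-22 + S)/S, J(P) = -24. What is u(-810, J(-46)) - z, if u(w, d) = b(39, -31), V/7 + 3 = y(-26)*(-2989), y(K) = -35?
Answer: 703028/17992299 ≈ 0.039074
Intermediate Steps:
b(S, a) = (-22 + S)/S
V = 732284 (V = -21 + 7*(-35*(-2989)) = -21 + 7*104615 = -21 + 732305 = 732284)
u(w, d) = 17/39 (u(w, d) = (-22 + 39)/39 = (1/39)*17 = 17/39)
z = 183071/461341 (z = 732284/1845364 = 732284*(1/1845364) = 183071/461341 ≈ 0.39682)
u(-810, J(-46)) - z = 17/39 - 1*183071/461341 = 17/39 - 183071/461341 = 703028/17992299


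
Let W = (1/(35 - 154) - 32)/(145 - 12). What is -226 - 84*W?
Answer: -465278/2261 ≈ -205.78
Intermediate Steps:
W = -3809/15827 (W = (1/(-119) - 32)/133 = (-1/119 - 32)*(1/133) = -3809/119*1/133 = -3809/15827 ≈ -0.24066)
-226 - 84*W = -226 - 84*(-3809/15827) = -226 + 45708/2261 = -465278/2261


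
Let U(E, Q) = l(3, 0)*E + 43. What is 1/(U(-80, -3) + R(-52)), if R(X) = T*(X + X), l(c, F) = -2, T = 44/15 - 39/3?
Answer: 15/18749 ≈ 0.00080004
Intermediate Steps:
T = -151/15 (T = 44*(1/15) - 39*1/3 = 44/15 - 13 = -151/15 ≈ -10.067)
R(X) = -302*X/15 (R(X) = -151*(X + X)/15 = -302*X/15)
U(E, Q) = 43 - 2*E (U(E, Q) = -2*E + 43 = 43 - 2*E)
1/(U(-80, -3) + R(-52)) = 1/((43 - 2*(-80)) - 302/15*(-52)) = 1/((43 + 160) + 15704/15) = 1/(203 + 15704/15) = 1/(18749/15) = 15/18749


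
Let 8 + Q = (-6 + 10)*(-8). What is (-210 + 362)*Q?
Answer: -6080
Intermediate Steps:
Q = -40 (Q = -8 + (-6 + 10)*(-8) = -8 + 4*(-8) = -8 - 32 = -40)
(-210 + 362)*Q = (-210 + 362)*(-40) = 152*(-40) = -6080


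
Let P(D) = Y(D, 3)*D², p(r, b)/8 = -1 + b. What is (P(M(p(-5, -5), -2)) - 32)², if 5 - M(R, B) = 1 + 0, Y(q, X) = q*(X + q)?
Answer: 173056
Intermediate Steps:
p(r, b) = -8 + 8*b (p(r, b) = 8*(-1 + b) = -8 + 8*b)
M(R, B) = 4 (M(R, B) = 5 - (1 + 0) = 5 - 1*1 = 5 - 1 = 4)
P(D) = D³*(3 + D) (P(D) = (D*(3 + D))*D² = D³*(3 + D))
(P(M(p(-5, -5), -2)) - 32)² = (4³*(3 + 4) - 32)² = (64*7 - 32)² = (448 - 32)² = 416² = 173056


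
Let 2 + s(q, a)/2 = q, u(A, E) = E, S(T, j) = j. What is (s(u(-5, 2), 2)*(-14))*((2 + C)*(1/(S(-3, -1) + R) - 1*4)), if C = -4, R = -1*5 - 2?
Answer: 0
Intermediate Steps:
R = -7 (R = -5 - 2 = -7)
s(q, a) = -4 + 2*q
(s(u(-5, 2), 2)*(-14))*((2 + C)*(1/(S(-3, -1) + R) - 1*4)) = ((-4 + 2*2)*(-14))*((2 - 4)*(1/(-1 - 7) - 1*4)) = ((-4 + 4)*(-14))*(-2*(1/(-8) - 4)) = (0*(-14))*(-2*(-⅛ - 4)) = 0*(-2*(-33/8)) = 0*(33/4) = 0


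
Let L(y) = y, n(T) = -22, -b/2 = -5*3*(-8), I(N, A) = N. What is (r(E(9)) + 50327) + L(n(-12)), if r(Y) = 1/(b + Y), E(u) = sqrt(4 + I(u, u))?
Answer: 2896913795/57587 - sqrt(13)/57587 ≈ 50305.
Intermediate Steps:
b = -240 (b = -2*(-5*3)*(-8) = -(-30)*(-8) = -2*120 = -240)
E(u) = sqrt(4 + u)
r(Y) = 1/(-240 + Y)
(r(E(9)) + 50327) + L(n(-12)) = (1/(-240 + sqrt(4 + 9)) + 50327) - 22 = (1/(-240 + sqrt(13)) + 50327) - 22 = (50327 + 1/(-240 + sqrt(13))) - 22 = 50305 + 1/(-240 + sqrt(13))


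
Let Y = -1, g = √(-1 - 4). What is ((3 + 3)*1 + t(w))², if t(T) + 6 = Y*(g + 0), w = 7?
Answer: -5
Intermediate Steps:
g = I*√5 (g = √(-5) = I*√5 ≈ 2.2361*I)
t(T) = -6 - I*√5 (t(T) = -6 - (I*√5 + 0) = -6 - I*√5)
((3 + 3)*1 + t(w))² = ((3 + 3)*1 + (-6 - I*√5))² = (6*1 + (-6 - I*√5))² = (6 + (-6 - I*√5))² = (-I*√5)² = -5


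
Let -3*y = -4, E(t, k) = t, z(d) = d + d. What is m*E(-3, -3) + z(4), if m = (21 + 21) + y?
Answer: -122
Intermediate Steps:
z(d) = 2*d
y = 4/3 (y = -⅓*(-4) = 4/3 ≈ 1.3333)
m = 130/3 (m = (21 + 21) + 4/3 = 42 + 4/3 = 130/3 ≈ 43.333)
m*E(-3, -3) + z(4) = (130/3)*(-3) + 2*4 = -130 + 8 = -122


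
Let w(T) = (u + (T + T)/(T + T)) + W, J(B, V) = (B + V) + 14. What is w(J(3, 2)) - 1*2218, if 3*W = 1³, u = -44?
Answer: -6782/3 ≈ -2260.7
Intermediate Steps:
W = ⅓ (W = (⅓)*1³ = (⅓)*1 = ⅓ ≈ 0.33333)
J(B, V) = 14 + B + V
w(T) = -128/3 (w(T) = (-44 + (T + T)/(T + T)) + ⅓ = (-44 + (2*T)/((2*T))) + ⅓ = (-44 + (2*T)*(1/(2*T))) + ⅓ = (-44 + 1) + ⅓ = -43 + ⅓ = -128/3)
w(J(3, 2)) - 1*2218 = -128/3 - 1*2218 = -128/3 - 2218 = -6782/3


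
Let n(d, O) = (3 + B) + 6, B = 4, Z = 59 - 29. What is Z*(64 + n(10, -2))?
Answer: 2310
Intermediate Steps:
Z = 30
n(d, O) = 13 (n(d, O) = (3 + 4) + 6 = 7 + 6 = 13)
Z*(64 + n(10, -2)) = 30*(64 + 13) = 30*77 = 2310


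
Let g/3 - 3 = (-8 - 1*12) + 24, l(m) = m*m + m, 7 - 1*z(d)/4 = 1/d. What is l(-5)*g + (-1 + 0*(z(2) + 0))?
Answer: 419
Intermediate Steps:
z(d) = 28 - 4/d
l(m) = m + m**2 (l(m) = m**2 + m = m + m**2)
g = 21 (g = 9 + 3*((-8 - 1*12) + 24) = 9 + 3*((-8 - 12) + 24) = 9 + 3*(-20 + 24) = 9 + 3*4 = 9 + 12 = 21)
l(-5)*g + (-1 + 0*(z(2) + 0)) = -5*(1 - 5)*21 + (-1 + 0*((28 - 4/2) + 0)) = -5*(-4)*21 + (-1 + 0*((28 - 4*1/2) + 0)) = 20*21 + (-1 + 0*((28 - 2) + 0)) = 420 + (-1 + 0*(26 + 0)) = 420 + (-1 + 0*26) = 420 + (-1 + 0) = 420 - 1 = 419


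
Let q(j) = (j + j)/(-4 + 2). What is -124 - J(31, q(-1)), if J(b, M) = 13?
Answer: -137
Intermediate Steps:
q(j) = -j (q(j) = (2*j)/(-2) = (2*j)*(-½) = -j)
-124 - J(31, q(-1)) = -124 - 1*13 = -124 - 13 = -137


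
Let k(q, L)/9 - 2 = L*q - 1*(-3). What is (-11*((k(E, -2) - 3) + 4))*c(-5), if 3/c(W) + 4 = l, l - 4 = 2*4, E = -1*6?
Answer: -2541/4 ≈ -635.25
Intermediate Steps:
E = -6
k(q, L) = 45 + 9*L*q (k(q, L) = 18 + 9*(L*q - 1*(-3)) = 18 + 9*(L*q + 3) = 18 + 9*(3 + L*q) = 18 + (27 + 9*L*q) = 45 + 9*L*q)
l = 12 (l = 4 + 2*4 = 4 + 8 = 12)
c(W) = 3/8 (c(W) = 3/(-4 + 12) = 3/8)
(-11*((k(E, -2) - 3) + 4))*c(-5) = -11*(((45 + 9*(-2)*(-6)) - 3) + 4)*(3/8) = -11*(((45 + 108) - 3) + 4)*(3/8) = -11*((153 - 3) + 4)*(3/8) = -11*(150 + 4)*(3/8) = -11*154*(3/8) = -1694*3/8 = -2541/4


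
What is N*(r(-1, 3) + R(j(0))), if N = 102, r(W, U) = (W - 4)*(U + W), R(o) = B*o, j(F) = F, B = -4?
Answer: -1020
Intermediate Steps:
R(o) = -4*o
r(W, U) = (-4 + W)*(U + W)
N*(r(-1, 3) + R(j(0))) = 102*(((-1)² - 4*3 - 4*(-1) + 3*(-1)) - 4*0) = 102*((1 - 12 + 4 - 3) + 0) = 102*(-10 + 0) = 102*(-10) = -1020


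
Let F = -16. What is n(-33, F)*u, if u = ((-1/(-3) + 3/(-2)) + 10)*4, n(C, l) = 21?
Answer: 742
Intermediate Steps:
u = 106/3 (u = ((-1*(-1/3) + 3*(-1/2)) + 10)*4 = ((1/3 - 3/2) + 10)*4 = (-7/6 + 10)*4 = (53/6)*4 = 106/3 ≈ 35.333)
n(-33, F)*u = 21*(106/3) = 742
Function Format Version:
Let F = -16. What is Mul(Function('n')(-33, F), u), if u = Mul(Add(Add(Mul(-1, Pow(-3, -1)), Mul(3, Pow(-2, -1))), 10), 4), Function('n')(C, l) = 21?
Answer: 742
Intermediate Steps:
u = Rational(106, 3) (u = Mul(Add(Add(Mul(-1, Rational(-1, 3)), Mul(3, Rational(-1, 2))), 10), 4) = Mul(Add(Add(Rational(1, 3), Rational(-3, 2)), 10), 4) = Mul(Add(Rational(-7, 6), 10), 4) = Mul(Rational(53, 6), 4) = Rational(106, 3) ≈ 35.333)
Mul(Function('n')(-33, F), u) = Mul(21, Rational(106, 3)) = 742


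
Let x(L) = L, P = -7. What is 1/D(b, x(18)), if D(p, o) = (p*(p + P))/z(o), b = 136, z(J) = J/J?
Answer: 1/17544 ≈ 5.7000e-5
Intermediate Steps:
z(J) = 1
D(p, o) = p*(-7 + p) (D(p, o) = (p*(p - 7))/1 = (p*(-7 + p))*1 = p*(-7 + p))
1/D(b, x(18)) = 1/(136*(-7 + 136)) = 1/(136*129) = 1/17544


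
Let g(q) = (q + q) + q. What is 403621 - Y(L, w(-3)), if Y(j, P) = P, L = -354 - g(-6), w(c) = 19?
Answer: 403602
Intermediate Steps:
g(q) = 3*q (g(q) = 2*q + q = 3*q)
L = -336 (L = -354 - 3*(-6) = -354 - 1*(-18) = -354 + 18 = -336)
403621 - Y(L, w(-3)) = 403621 - 1*19 = 403621 - 19 = 403602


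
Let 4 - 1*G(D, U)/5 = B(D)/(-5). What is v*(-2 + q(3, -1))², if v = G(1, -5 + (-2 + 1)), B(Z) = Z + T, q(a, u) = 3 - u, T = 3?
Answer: 96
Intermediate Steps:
B(Z) = 3 + Z (B(Z) = Z + 3 = 3 + Z)
G(D, U) = 23 + D (G(D, U) = 20 - 5*(3 + D)/(-5) = 20 - 5*(3 + D)*(-1)/5 = 20 - 5*(-⅗ - D/5) = 20 + (3 + D) = 23 + D)
v = 24 (v = 23 + 1 = 24)
v*(-2 + q(3, -1))² = 24*(-2 + (3 - 1*(-1)))² = 24*(-2 + (3 + 1))² = 24*(-2 + 4)² = 24*2² = 24*4 = 96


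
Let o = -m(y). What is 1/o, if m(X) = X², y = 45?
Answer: -1/2025 ≈ -0.00049383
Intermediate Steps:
o = -2025 (o = -1*45² = -1*2025 = -2025)
1/o = 1/(-2025) = -1/2025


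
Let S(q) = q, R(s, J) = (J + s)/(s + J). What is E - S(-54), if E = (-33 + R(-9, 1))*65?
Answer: -2026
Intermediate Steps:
R(s, J) = 1 (R(s, J) = (J + s)/(J + s) = 1)
E = -2080 (E = (-33 + 1)*65 = -32*65 = -2080)
E - S(-54) = -2080 - 1*(-54) = -2080 + 54 = -2026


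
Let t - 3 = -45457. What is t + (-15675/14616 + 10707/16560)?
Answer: -16978137161/373520 ≈ -45454.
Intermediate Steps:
t = -45454 (t = 3 - 45457 = -45454)
t + (-15675/14616 + 10707/16560) = -45454 + (-15675/14616 + 10707/16560) = -45454 + (-15675*1/14616 + 10707*(1/16560)) = -45454 + (-5225/4872 + 3569/5520) = -45454 - 159081/373520 = -16978137161/373520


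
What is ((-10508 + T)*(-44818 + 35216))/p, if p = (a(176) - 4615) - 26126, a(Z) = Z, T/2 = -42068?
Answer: -908771688/30565 ≈ -29732.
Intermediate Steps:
T = -84136 (T = 2*(-42068) = -84136)
p = -30565 (p = (176 - 4615) - 26126 = -4439 - 26126 = -30565)
((-10508 + T)*(-44818 + 35216))/p = ((-10508 - 84136)*(-44818 + 35216))/(-30565) = -94644*(-9602)*(-1/30565) = 908771688*(-1/30565) = -908771688/30565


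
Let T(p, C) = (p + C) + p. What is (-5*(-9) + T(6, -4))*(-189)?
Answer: -10017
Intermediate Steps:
T(p, C) = C + 2*p (T(p, C) = (C + p) + p = C + 2*p)
(-5*(-9) + T(6, -4))*(-189) = (-5*(-9) + (-4 + 2*6))*(-189) = (45 + (-4 + 12))*(-189) = (45 + 8)*(-189) = 53*(-189) = -10017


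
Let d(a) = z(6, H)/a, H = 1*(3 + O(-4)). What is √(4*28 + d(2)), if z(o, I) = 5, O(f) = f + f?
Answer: √458/2 ≈ 10.700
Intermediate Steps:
O(f) = 2*f
H = -5 (H = 1*(3 + 2*(-4)) = 1*(3 - 8) = 1*(-5) = -5)
d(a) = 5/a
√(4*28 + d(2)) = √(4*28 + 5/2) = √(112 + 5*(½)) = √(112 + 5/2) = √(229/2) = √458/2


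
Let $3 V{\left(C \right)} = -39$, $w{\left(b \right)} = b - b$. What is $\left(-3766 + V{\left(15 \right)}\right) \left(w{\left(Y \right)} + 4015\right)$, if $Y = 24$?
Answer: $-15172685$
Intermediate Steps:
$w{\left(b \right)} = 0$
$V{\left(C \right)} = -13$ ($V{\left(C \right)} = \frac{1}{3} \left(-39\right) = -13$)
$\left(-3766 + V{\left(15 \right)}\right) \left(w{\left(Y \right)} + 4015\right) = \left(-3766 - 13\right) \left(0 + 4015\right) = \left(-3779\right) 4015 = -15172685$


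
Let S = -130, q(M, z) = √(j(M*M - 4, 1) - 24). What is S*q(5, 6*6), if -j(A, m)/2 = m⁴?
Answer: -130*I*√26 ≈ -662.87*I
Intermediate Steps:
j(A, m) = -2*m⁴
q(M, z) = I*√26 (q(M, z) = √(-2*1⁴ - 24) = √(-2*1 - 24) = √(-2 - 24) = √(-26) = I*√26)
S*q(5, 6*6) = -130*I*√26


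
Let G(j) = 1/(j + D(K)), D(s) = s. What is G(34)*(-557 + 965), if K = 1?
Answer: 408/35 ≈ 11.657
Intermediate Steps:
G(j) = 1/(1 + j) (G(j) = 1/(j + 1) = 1/(1 + j))
G(34)*(-557 + 965) = (-557 + 965)/(1 + 34) = 408/35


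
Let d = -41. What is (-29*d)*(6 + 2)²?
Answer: 76096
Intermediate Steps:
(-29*d)*(6 + 2)² = (-29*(-41))*(6 + 2)² = 1189*8² = 1189*64 = 76096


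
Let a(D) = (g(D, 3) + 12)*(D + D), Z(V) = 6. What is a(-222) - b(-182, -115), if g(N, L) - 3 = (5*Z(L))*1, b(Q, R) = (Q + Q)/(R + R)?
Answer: -2297882/115 ≈ -19982.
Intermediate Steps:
b(Q, R) = Q/R (b(Q, R) = (2*Q)/((2*R)) = (2*Q)*(1/(2*R)) = Q/R)
g(N, L) = 33 (g(N, L) = 3 + (5*6)*1 = 3 + 30*1 = 3 + 30 = 33)
a(D) = 90*D (a(D) = (33 + 12)*(D + D) = 45*(2*D) = 90*D)
a(-222) - b(-182, -115) = 90*(-222) - (-182)/(-115) = -19980 - (-182)*(-1)/115 = -19980 - 1*182/115 = -19980 - 182/115 = -2297882/115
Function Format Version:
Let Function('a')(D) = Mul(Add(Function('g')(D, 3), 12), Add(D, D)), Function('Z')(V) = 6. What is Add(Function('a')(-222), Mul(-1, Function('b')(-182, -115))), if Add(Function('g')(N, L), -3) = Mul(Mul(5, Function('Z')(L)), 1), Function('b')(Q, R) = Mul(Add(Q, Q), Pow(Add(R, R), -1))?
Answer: Rational(-2297882, 115) ≈ -19982.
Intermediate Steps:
Function('b')(Q, R) = Mul(Q, Pow(R, -1)) (Function('b')(Q, R) = Mul(Mul(2, Q), Pow(Mul(2, R), -1)) = Mul(Mul(2, Q), Mul(Rational(1, 2), Pow(R, -1))) = Mul(Q, Pow(R, -1)))
Function('g')(N, L) = 33 (Function('g')(N, L) = Add(3, Mul(Mul(5, 6), 1)) = Add(3, Mul(30, 1)) = Add(3, 30) = 33)
Function('a')(D) = Mul(90, D) (Function('a')(D) = Mul(Add(33, 12), Add(D, D)) = Mul(45, Mul(2, D)) = Mul(90, D))
Add(Function('a')(-222), Mul(-1, Function('b')(-182, -115))) = Add(Mul(90, -222), Mul(-1, Mul(-182, Pow(-115, -1)))) = Add(-19980, Mul(-1, Mul(-182, Rational(-1, 115)))) = Add(-19980, Mul(-1, Rational(182, 115))) = Add(-19980, Rational(-182, 115)) = Rational(-2297882, 115)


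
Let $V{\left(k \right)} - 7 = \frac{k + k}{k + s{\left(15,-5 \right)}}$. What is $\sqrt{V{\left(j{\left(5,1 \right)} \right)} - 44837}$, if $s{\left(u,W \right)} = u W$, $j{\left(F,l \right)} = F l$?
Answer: $\frac{i \sqrt{2196677}}{7} \approx 211.73 i$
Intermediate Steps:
$s{\left(u,W \right)} = W u$
$V{\left(k \right)} = 7 + \frac{2 k}{-75 + k}$ ($V{\left(k \right)} = 7 + \frac{k + k}{k - 75} = 7 + \frac{2 k}{k - 75} = 7 + \frac{2 k}{-75 + k}$)
$\sqrt{V{\left(j{\left(5,1 \right)} \right)} - 44837} = \sqrt{\frac{3 \left(-175 + 3 \cdot 5 \cdot 1\right)}{-75 + 5 \cdot 1} - 44837} = \sqrt{\frac{3 \left(-175 + 3 \cdot 5\right)}{-75 + 5} - 44837} = \sqrt{\frac{3 \left(-175 + 15\right)}{-70} - 44837} = \sqrt{3 \left(- \frac{1}{70}\right) \left(-160\right) - 44837} = \sqrt{\frac{48}{7} - 44837} = \sqrt{- \frac{313811}{7}} = \frac{i \sqrt{2196677}}{7}$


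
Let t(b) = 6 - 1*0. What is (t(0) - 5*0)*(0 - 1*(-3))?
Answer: 18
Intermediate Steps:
t(b) = 6 (t(b) = 6 + 0 = 6)
(t(0) - 5*0)*(0 - 1*(-3)) = (6 - 5*0)*(0 - 1*(-3)) = (6 + 0)*(0 + 3) = 6*3 = 18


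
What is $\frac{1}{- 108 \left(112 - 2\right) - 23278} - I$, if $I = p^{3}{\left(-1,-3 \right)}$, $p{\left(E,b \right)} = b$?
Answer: $\frac{949265}{35158} \approx 27.0$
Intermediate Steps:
$I = -27$ ($I = \left(-3\right)^{3} = -27$)
$\frac{1}{- 108 \left(112 - 2\right) - 23278} - I = \frac{1}{- 108 \left(112 - 2\right) - 23278} - -27 = \frac{1}{\left(-108\right) 110 - 23278} + 27 = \frac{1}{-11880 - 23278} + 27 = \frac{1}{-35158} + 27 = - \frac{1}{35158} + 27 = \frac{949265}{35158}$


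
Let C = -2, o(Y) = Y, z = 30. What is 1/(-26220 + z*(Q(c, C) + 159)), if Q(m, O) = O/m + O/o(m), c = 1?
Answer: -1/21570 ≈ -4.6361e-5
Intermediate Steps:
Q(m, O) = 2*O/m (Q(m, O) = O/m + O/m = 2*O/m)
1/(-26220 + z*(Q(c, C) + 159)) = 1/(-26220 + 30*(2*(-2)/1 + 159)) = 1/(-26220 + 30*(2*(-2)*1 + 159)) = 1/(-26220 + 30*(-4 + 159)) = 1/(-26220 + 30*155) = 1/(-26220 + 4650) = 1/(-21570) = -1/21570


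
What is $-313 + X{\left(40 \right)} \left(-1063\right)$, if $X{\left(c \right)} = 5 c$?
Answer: $-212913$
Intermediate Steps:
$-313 + X{\left(40 \right)} \left(-1063\right) = -313 + 5 \cdot 40 \left(-1063\right) = -313 + 200 \left(-1063\right) = -313 - 212600 = -212913$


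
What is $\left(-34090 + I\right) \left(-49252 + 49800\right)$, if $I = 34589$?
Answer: $273452$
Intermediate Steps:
$\left(-34090 + I\right) \left(-49252 + 49800\right) = \left(-34090 + 34589\right) \left(-49252 + 49800\right) = 499 \cdot 548 = 273452$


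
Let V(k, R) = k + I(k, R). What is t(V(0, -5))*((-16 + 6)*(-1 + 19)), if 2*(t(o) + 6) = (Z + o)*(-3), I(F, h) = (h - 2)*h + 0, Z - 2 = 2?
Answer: 11610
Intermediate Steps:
Z = 4 (Z = 2 + 2 = 4)
I(F, h) = h*(-2 + h) (I(F, h) = (-2 + h)*h + 0 = h*(-2 + h) + 0 = h*(-2 + h))
V(k, R) = k + R*(-2 + R)
t(o) = -12 - 3*o/2 (t(o) = -6 + ((4 + o)*(-3))/2 = -6 + (-12 - 3*o)/2 = -6 + (-6 - 3*o/2) = -12 - 3*o/2)
t(V(0, -5))*((-16 + 6)*(-1 + 19)) = (-12 - 3*(0 - 5*(-2 - 5))/2)*((-16 + 6)*(-1 + 19)) = (-12 - 3*(0 - 5*(-7))/2)*(-10*18) = (-12 - 3*(0 + 35)/2)*(-180) = (-12 - 3/2*35)*(-180) = (-12 - 105/2)*(-180) = -129/2*(-180) = 11610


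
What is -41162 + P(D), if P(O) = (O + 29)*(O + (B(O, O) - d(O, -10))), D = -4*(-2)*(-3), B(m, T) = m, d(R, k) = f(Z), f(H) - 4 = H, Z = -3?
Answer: -41407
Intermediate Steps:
f(H) = 4 + H
d(R, k) = 1 (d(R, k) = 4 - 3 = 1)
D = -24 (D = 8*(-3) = -24)
P(O) = (-1 + 2*O)*(29 + O) (P(O) = (O + 29)*(O + (O - 1*1)) = (29 + O)*(O + (O - 1)) = (29 + O)*(O + (-1 + O)) = (29 + O)*(-1 + 2*O) = (-1 + 2*O)*(29 + O))
-41162 + P(D) = -41162 + (-29 + 2*(-24)**2 + 57*(-24)) = -41162 + (-29 + 2*576 - 1368) = -41162 + (-29 + 1152 - 1368) = -41162 - 245 = -41407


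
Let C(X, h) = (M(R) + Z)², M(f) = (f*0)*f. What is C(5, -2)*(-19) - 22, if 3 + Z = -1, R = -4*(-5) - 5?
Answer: -326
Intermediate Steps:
R = 15 (R = 20 - 5 = 15)
Z = -4 (Z = -3 - 1 = -4)
M(f) = 0 (M(f) = 0*f = 0)
C(X, h) = 16 (C(X, h) = (0 - 4)² = (-4)² = 16)
C(5, -2)*(-19) - 22 = 16*(-19) - 22 = -304 - 22 = -326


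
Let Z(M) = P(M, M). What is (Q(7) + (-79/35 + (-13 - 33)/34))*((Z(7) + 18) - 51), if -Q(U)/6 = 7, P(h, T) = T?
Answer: 705588/595 ≈ 1185.9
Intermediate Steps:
Q(U) = -42 (Q(U) = -6*7 = -42)
Z(M) = M
(Q(7) + (-79/35 + (-13 - 33)/34))*((Z(7) + 18) - 51) = (-42 + (-79/35 + (-13 - 33)/34))*((7 + 18) - 51) = (-42 + (-79*1/35 - 46*1/34))*(25 - 51) = (-42 + (-79/35 - 23/17))*(-26) = (-42 - 2148/595)*(-26) = -27138/595*(-26) = 705588/595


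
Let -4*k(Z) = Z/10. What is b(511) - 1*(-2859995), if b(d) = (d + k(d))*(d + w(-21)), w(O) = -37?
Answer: 61923073/20 ≈ 3.0962e+6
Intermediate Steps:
k(Z) = -Z/40 (k(Z) = -Z/(4*10) = -Z/40)
b(d) = 39*d*(-37 + d)/40 (b(d) = (d - d/40)*(d - 37) = (39*d/40)*(-37 + d) = 39*d*(-37 + d)/40)
b(511) - 1*(-2859995) = (39/40)*511*(-37 + 511) - 1*(-2859995) = (39/40)*511*474 + 2859995 = 4723173/20 + 2859995 = 61923073/20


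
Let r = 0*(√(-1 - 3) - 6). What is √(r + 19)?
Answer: √19 ≈ 4.3589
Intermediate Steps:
r = 0 (r = 0*(√(-4) - 6) = 0*(2*I - 6) = 0*(-6 + 2*I) = 0)
√(r + 19) = √(0 + 19) = √19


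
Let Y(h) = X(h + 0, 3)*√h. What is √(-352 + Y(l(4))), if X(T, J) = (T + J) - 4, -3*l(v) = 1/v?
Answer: √(-50688 - 26*I*√3)/12 ≈ 0.0083343 - 18.762*I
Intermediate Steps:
l(v) = -1/(3*v)
X(T, J) = -4 + J + T (X(T, J) = (J + T) - 4 = -4 + J + T)
Y(h) = √h*(-1 + h) (Y(h) = (-4 + 3 + (h + 0))*√h = (-4 + 3 + h)*√h = (-1 + h)*√h = √h*(-1 + h))
√(-352 + Y(l(4))) = √(-352 + √(-⅓/4)*(-1 - ⅓/4)) = √(-352 + √(-⅓*¼)*(-1 - ⅓*¼)) = √(-352 + √(-1/12)*(-1 - 1/12)) = √(-352 + (I*√3/6)*(-13/12)) = √(-352 - 13*I*√3/72)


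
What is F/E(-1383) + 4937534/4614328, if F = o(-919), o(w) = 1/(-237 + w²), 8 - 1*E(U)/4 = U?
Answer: 2899454967431419/2709659566556176 ≈ 1.0700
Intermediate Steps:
E(U) = 32 - 4*U
F = 1/844324 (F = 1/(-237 + (-919)²) = 1/(-237 + 844561) = 1/844324 ≈ 1.1844e-6)
F/E(-1383) + 4937534/4614328 = 1/(844324*(32 - 4*(-1383))) + 4937534/4614328 = 1/(844324*(32 + 5532)) + 4937534*(1/4614328) = (1/844324)/5564 + 2468767/2307164 = (1/844324)*(1/5564) + 2468767/2307164 = 1/4697818736 + 2468767/2307164 = 2899454967431419/2709659566556176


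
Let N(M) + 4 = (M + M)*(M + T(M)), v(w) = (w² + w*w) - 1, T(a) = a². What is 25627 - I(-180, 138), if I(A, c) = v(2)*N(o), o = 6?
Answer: 22127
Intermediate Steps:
v(w) = -1 + 2*w² (v(w) = (w² + w²) - 1 = 2*w² - 1 = -1 + 2*w²)
N(M) = -4 + 2*M*(M + M²) (N(M) = -4 + (M + M)*(M + M²) = -4 + (2*M)*(M + M²) = -4 + 2*M*(M + M²))
I(A, c) = 3500 (I(A, c) = (-1 + 2*2²)*(-4 + 2*6² + 2*6³) = (-1 + 2*4)*(-4 + 2*36 + 2*216) = (-1 + 8)*(-4 + 72 + 432) = 7*500 = 3500)
25627 - I(-180, 138) = 25627 - 1*3500 = 25627 - 3500 = 22127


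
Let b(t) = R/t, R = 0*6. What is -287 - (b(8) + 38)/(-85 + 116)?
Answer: -8935/31 ≈ -288.23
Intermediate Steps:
R = 0
b(t) = 0 (b(t) = 0/t = 0)
-287 - (b(8) + 38)/(-85 + 116) = -287 - (0 + 38)/(-85 + 116) = -287 - 38/31 = -8935/31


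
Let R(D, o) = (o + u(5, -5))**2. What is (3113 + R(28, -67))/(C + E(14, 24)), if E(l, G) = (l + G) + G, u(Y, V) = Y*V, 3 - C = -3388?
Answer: 3859/1151 ≈ 3.3527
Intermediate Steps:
C = 3391 (C = 3 - 1*(-3388) = 3 + 3388 = 3391)
u(Y, V) = V*Y
R(D, o) = (-25 + o)**2 (R(D, o) = (o - 5*5)**2 = (o - 25)**2 = (-25 + o)**2)
E(l, G) = l + 2*G (E(l, G) = (G + l) + G = l + 2*G)
(3113 + R(28, -67))/(C + E(14, 24)) = (3113 + (-25 - 67)**2)/(3391 + (14 + 2*24)) = (3113 + (-92)**2)/(3391 + (14 + 48)) = (3113 + 8464)/(3391 + 62) = 11577/3453 = 11577*(1/3453) = 3859/1151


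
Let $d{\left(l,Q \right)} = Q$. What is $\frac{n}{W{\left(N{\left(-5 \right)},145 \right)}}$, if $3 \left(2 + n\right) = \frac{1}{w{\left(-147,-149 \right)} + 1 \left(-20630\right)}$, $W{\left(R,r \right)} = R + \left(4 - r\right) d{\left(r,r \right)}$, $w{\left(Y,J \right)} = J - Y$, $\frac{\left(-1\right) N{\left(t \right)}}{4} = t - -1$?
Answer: $\frac{123793}{1264473384} \approx 9.7901 \cdot 10^{-5}$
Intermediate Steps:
$N{\left(t \right)} = -4 - 4 t$ ($N{\left(t \right)} = - 4 \left(t - -1\right) = - 4 \left(t + 1\right) = - 4 \left(1 + t\right) = -4 - 4 t$)
$W{\left(R,r \right)} = R + r \left(4 - r\right)$ ($W{\left(R,r \right)} = R + \left(4 - r\right) r = R + r \left(4 - r\right)$)
$n = - \frac{123793}{61896}$ ($n = -2 + \frac{1}{3 \left(\left(-149 - -147\right) + 1 \left(-20630\right)\right)} = -2 + \frac{1}{3 \left(\left(-149 + 147\right) - 20630\right)} = -2 + \frac{1}{3 \left(-2 - 20630\right)} = -2 + \frac{1}{3 \left(-20632\right)} = -2 + \frac{1}{3} \left(- \frac{1}{20632}\right) = -2 - \frac{1}{61896} = - \frac{123793}{61896} \approx -2.0$)
$\frac{n}{W{\left(N{\left(-5 \right)},145 \right)}} = - \frac{123793}{61896 \left(\left(-4 - -20\right) - 145^{2} + 4 \cdot 145\right)} = - \frac{123793}{61896 \left(\left(-4 + 20\right) - 21025 + 580\right)} = - \frac{123793}{61896 \left(16 - 21025 + 580\right)} = - \frac{123793}{61896 \left(-20429\right)} = \left(- \frac{123793}{61896}\right) \left(- \frac{1}{20429}\right) = \frac{123793}{1264473384}$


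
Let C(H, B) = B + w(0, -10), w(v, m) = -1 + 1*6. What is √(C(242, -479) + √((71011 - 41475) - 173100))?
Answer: √(-474 + 2*I*√35891) ≈ 8.1495 + 23.247*I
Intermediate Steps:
w(v, m) = 5 (w(v, m) = -1 + 6 = 5)
C(H, B) = 5 + B (C(H, B) = B + 5 = 5 + B)
√(C(242, -479) + √((71011 - 41475) - 173100)) = √((5 - 479) + √((71011 - 41475) - 173100)) = √(-474 + √(29536 - 173100)) = √(-474 + √(-143564)) = √(-474 + 2*I*√35891)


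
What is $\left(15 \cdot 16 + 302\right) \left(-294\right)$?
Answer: $-159348$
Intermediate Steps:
$\left(15 \cdot 16 + 302\right) \left(-294\right) = \left(240 + 302\right) \left(-294\right) = 542 \left(-294\right) = -159348$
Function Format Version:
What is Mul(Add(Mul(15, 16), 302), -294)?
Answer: -159348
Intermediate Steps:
Mul(Add(Mul(15, 16), 302), -294) = Mul(Add(240, 302), -294) = Mul(542, -294) = -159348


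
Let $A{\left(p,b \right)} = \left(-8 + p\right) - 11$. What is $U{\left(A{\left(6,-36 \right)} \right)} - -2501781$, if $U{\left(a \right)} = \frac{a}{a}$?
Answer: $2501782$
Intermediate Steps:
$A{\left(p,b \right)} = -19 + p$
$U{\left(a \right)} = 1$
$U{\left(A{\left(6,-36 \right)} \right)} - -2501781 = 1 - -2501781 = 1 + 2501781 = 2501782$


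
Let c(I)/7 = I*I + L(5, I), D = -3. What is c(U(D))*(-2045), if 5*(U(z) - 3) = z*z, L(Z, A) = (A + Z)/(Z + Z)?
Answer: -3438463/10 ≈ -3.4385e+5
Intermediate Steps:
L(Z, A) = (A + Z)/(2*Z) (L(Z, A) = (A + Z)/((2*Z)) = (A + Z)*(1/(2*Z)) = (A + Z)/(2*Z))
U(z) = 3 + z**2/5 (U(z) = 3 + (z*z)/5 = 3 + z**2/5)
c(I) = 7/2 + 7*I**2 + 7*I/10 (c(I) = 7*(I*I + (1/2)*(I + 5)/5) = 7*(I**2 + (1/2)*(1/5)*(5 + I)) = 7*(I**2 + (1/2 + I/10)) = 7*(1/2 + I**2 + I/10) = 7/2 + 7*I**2 + 7*I/10)
c(U(D))*(-2045) = (7/2 + 7*(3 + (1/5)*(-3)**2)**2 + 7*(3 + (1/5)*(-3)**2)/10)*(-2045) = (7/2 + 7*(3 + (1/5)*9)**2 + 7*(3 + (1/5)*9)/10)*(-2045) = (7/2 + 7*(3 + 9/5)**2 + 7*(3 + 9/5)/10)*(-2045) = (7/2 + 7*(24/5)**2 + (7/10)*(24/5))*(-2045) = (7/2 + 7*(576/25) + 84/25)*(-2045) = (7/2 + 4032/25 + 84/25)*(-2045) = (8407/50)*(-2045) = -3438463/10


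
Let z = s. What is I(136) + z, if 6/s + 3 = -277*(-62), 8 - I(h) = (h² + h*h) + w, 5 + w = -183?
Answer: -631824110/17171 ≈ -36796.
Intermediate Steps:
w = -188 (w = -5 - 183 = -188)
I(h) = 196 - 2*h² (I(h) = 8 - ((h² + h*h) - 188) = 8 - ((h² + h²) - 188) = 8 - (2*h² - 188) = 8 - (-188 + 2*h²) = 8 + (188 - 2*h²) = 196 - 2*h²)
s = 6/17171 (s = 6/(-3 - 277*(-62)) = 6/(-3 + 17174) = 6/17171 ≈ 0.00034943)
z = 6/17171 ≈ 0.00034943
I(136) + z = (196 - 2*136²) + 6/17171 = (196 - 2*18496) + 6/17171 = (196 - 36992) + 6/17171 = -36796 + 6/17171 = -631824110/17171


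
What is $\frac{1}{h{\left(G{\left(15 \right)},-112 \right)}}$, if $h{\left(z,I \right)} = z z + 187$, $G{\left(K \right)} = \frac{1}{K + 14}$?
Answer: $\frac{841}{157268} \approx 0.0053476$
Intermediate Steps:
$G{\left(K \right)} = \frac{1}{14 + K}$
$h{\left(z,I \right)} = 187 + z^{2}$ ($h{\left(z,I \right)} = z^{2} + 187 = 187 + z^{2}$)
$\frac{1}{h{\left(G{\left(15 \right)},-112 \right)}} = \frac{1}{187 + \left(\frac{1}{14 + 15}\right)^{2}} = \frac{1}{187 + \left(\frac{1}{29}\right)^{2}} = \frac{1}{187 + \frac{1}{841}} = \frac{1}{\frac{157268}{841}} = \frac{841}{157268}$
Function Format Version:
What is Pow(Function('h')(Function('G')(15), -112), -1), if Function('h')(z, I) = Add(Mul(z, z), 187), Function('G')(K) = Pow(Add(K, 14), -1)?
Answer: Rational(841, 157268) ≈ 0.0053476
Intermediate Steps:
Function('G')(K) = Pow(Add(14, K), -1)
Function('h')(z, I) = Add(187, Pow(z, 2)) (Function('h')(z, I) = Add(Pow(z, 2), 187) = Add(187, Pow(z, 2)))
Pow(Function('h')(Function('G')(15), -112), -1) = Pow(Add(187, Pow(Pow(Add(14, 15), -1), 2)), -1) = Pow(Add(187, Pow(Pow(29, -1), 2)), -1) = Pow(Add(187, Pow(Rational(1, 29), 2)), -1) = Pow(Add(187, Rational(1, 841)), -1) = Pow(Rational(157268, 841), -1) = Rational(841, 157268)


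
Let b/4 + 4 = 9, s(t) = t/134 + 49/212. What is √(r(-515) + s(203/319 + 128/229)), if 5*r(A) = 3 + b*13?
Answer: √422786312446021535/89449690 ≈ 7.2691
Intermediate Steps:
s(t) = 49/212 + t/134 (s(t) = t*(1/134) + 49*(1/212) = t/134 + 49/212 = 49/212 + t/134)
b = 20 (b = -16 + 4*9 = -16 + 36 = 20)
r(A) = 263/5 (r(A) = (3 + 20*13)/5 = (3 + 260)/5 = (⅕)*263 = 263/5)
√(r(-515) + s(203/319 + 128/229)) = √(263/5 + (49/212 + (203/319 + 128/229)/134)) = √(263/5 + (49/212 + (203*(1/319) + 128*(1/229))/134)) = √(263/5 + (49/212 + (7/11 + 128/229)/134)) = √(263/5 + (49/212 + (1/134)*(3011/2519))) = √(263/5 + (49/212 + 3011/337546)) = √(263/5 + 8589043/35779876) = √(9453052603/178899380) = √422786312446021535/89449690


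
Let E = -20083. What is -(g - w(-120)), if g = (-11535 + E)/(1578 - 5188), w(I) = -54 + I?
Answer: -329879/1805 ≈ -182.76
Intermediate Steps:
g = 15809/1805 (g = (-11535 - 20083)/(1578 - 5188) = -31618/(-3610) = -31618*(-1/3610) = 15809/1805 ≈ 8.7585)
-(g - w(-120)) = -(15809/1805 - (-54 - 120)) = -(15809/1805 - 1*(-174)) = -(15809/1805 + 174) = -1*329879/1805 = -329879/1805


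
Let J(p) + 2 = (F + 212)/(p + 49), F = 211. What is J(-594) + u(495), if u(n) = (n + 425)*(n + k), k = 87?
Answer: 291813287/545 ≈ 5.3544e+5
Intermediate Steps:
J(p) = -2 + 423/(49 + p) (J(p) = -2 + (211 + 212)/(p + 49) = -2 + 423/(49 + p))
u(n) = (87 + n)*(425 + n) (u(n) = (n + 425)*(n + 87) = (425 + n)*(87 + n) = (87 + n)*(425 + n))
J(-594) + u(495) = (325 - 2*(-594))/(49 - 594) + (36975 + 495² + 512*495) = (325 + 1188)/(-545) + (36975 + 245025 + 253440) = -1/545*1513 + 535440 = -1513/545 + 535440 = 291813287/545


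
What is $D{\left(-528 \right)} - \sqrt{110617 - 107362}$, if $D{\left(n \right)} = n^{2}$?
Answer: $278784 - \sqrt{3255} \approx 2.7873 \cdot 10^{5}$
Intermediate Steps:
$D{\left(-528 \right)} - \sqrt{110617 - 107362} = \left(-528\right)^{2} - \sqrt{110617 - 107362} = 278784 - \sqrt{110617 - 107362} = 278784 - \sqrt{3255}$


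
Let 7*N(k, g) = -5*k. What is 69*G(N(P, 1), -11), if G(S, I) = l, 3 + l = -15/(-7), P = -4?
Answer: -414/7 ≈ -59.143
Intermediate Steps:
N(k, g) = -5*k/7 (N(k, g) = (-5*k)/7 = -5*k/7)
l = -6/7 (l = -3 - 15/(-7) = -3 - 15*(-1/7) = -3 + 15/7 = -6/7 ≈ -0.85714)
G(S, I) = -6/7
69*G(N(P, 1), -11) = 69*(-6/7) = -414/7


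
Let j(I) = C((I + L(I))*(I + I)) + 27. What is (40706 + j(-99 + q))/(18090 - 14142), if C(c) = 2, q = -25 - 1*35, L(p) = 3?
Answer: 40735/3948 ≈ 10.318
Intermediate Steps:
q = -60 (q = -25 - 35 = -60)
j(I) = 29 (j(I) = 2 + 27 = 29)
(40706 + j(-99 + q))/(18090 - 14142) = (40706 + 29)/(18090 - 14142) = 40735/3948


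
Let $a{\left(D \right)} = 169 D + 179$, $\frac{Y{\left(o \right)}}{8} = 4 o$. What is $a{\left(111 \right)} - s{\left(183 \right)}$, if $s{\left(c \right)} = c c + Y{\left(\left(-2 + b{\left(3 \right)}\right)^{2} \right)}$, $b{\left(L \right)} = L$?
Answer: $-14583$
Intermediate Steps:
$Y{\left(o \right)} = 32 o$ ($Y{\left(o \right)} = 8 \cdot 4 o = 32 o$)
$a{\left(D \right)} = 179 + 169 D$
$s{\left(c \right)} = 32 + c^{2}$ ($s{\left(c \right)} = c c + 32 \left(-2 + 3\right)^{2} = c^{2} + 32 \cdot 1^{2} = c^{2} + 32 \cdot 1 = c^{2} + 32 = 32 + c^{2}$)
$a{\left(111 \right)} - s{\left(183 \right)} = \left(179 + 169 \cdot 111\right) - \left(32 + 183^{2}\right) = \left(179 + 18759\right) - \left(32 + 33489\right) = 18938 - 33521 = -14583$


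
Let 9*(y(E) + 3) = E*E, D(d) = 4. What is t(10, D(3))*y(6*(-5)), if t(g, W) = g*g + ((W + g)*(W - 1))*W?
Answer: 25996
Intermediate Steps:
t(g, W) = g² + W*(-1 + W)*(W + g) (t(g, W) = g² + ((W + g)*(-1 + W))*W = g² + ((-1 + W)*(W + g))*W = g² + W*(-1 + W)*(W + g))
y(E) = -3 + E²/9 (y(E) = -3 + (E*E)/9 = -3 + E²/9)
t(10, D(3))*y(6*(-5)) = (4³ + 10² - 1*4² + 10*4² - 1*4*10)*(-3 + (6*(-5))²/9) = (64 + 100 - 1*16 + 10*16 - 40)*(-3 + (⅑)*(-30)²) = (64 + 100 - 16 + 160 - 40)*(-3 + (⅑)*900) = 268*(-3 + 100) = 268*97 = 25996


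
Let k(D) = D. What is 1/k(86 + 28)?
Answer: 1/114 ≈ 0.0087719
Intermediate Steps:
1/k(86 + 28) = 1/(86 + 28) = 1/114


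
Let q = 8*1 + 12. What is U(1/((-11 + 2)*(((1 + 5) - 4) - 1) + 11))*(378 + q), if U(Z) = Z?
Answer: 199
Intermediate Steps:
q = 20 (q = 8 + 12 = 20)
U(1/((-11 + 2)*(((1 + 5) - 4) - 1) + 11))*(378 + q) = (378 + 20)/((-11 + 2)*(((1 + 5) - 4) - 1) + 11) = 398/(-9*((6 - 4) - 1) + 11) = 398/(-9*(2 - 1) + 11) = 398/(-9*1 + 11) = 398/(-9 + 11) = 398/2 = (½)*398 = 199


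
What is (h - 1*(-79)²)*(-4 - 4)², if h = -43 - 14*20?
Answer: -420096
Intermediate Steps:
h = -323 (h = -43 - 280 = -323)
(h - 1*(-79)²)*(-4 - 4)² = (-323 - 1*(-79)²)*(-4 - 4)² = (-323 - 1*6241)*(-8)² = (-323 - 6241)*64 = -6564*64 = -420096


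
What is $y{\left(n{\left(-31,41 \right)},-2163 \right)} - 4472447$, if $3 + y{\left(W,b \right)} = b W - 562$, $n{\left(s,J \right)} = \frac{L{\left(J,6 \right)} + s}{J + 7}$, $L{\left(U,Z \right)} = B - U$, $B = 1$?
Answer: $- \frac{71517001}{16} \approx -4.4698 \cdot 10^{6}$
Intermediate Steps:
$L{\left(U,Z \right)} = 1 - U$
$n{\left(s,J \right)} = \frac{1 + s - J}{7 + J}$ ($n{\left(s,J \right)} = \frac{\left(1 - J\right) + s}{J + 7} = \frac{1 + s - J}{7 + J}$)
$y{\left(W,b \right)} = -565 + W b$ ($y{\left(W,b \right)} = -3 + \left(b W - 562\right) = -3 + \left(W b - 562\right) = -3 + \left(-562 + W b\right) = -565 + W b$)
$y{\left(n{\left(-31,41 \right)},-2163 \right)} - 4472447 = \left(-565 + \frac{1 - 31 - 41}{7 + 41} \left(-2163\right)\right) - 4472447 = \left(-565 + \frac{1 - 31 - 41}{48} \left(-2163\right)\right) - 4472447 = \left(-565 + \frac{1}{48} \left(-71\right) \left(-2163\right)\right) - 4472447 = \left(-565 - - \frac{51191}{16}\right) - 4472447 = \left(-565 + \frac{51191}{16}\right) - 4472447 = \frac{42151}{16} - 4472447 = - \frac{71517001}{16}$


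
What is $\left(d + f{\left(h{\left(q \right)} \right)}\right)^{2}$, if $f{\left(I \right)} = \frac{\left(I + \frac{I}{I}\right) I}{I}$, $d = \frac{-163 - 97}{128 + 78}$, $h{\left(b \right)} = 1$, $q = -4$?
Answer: $\frac{5776}{10609} \approx 0.54444$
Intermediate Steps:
$d = - \frac{130}{103}$ ($d = - \frac{260}{206} = \left(-260\right) \frac{1}{206} = - \frac{130}{103} \approx -1.2621$)
$f{\left(I \right)} = 1 + I$ ($f{\left(I \right)} = \frac{\left(I + 1\right) I}{I} = \frac{\left(1 + I\right) I}{I} = \frac{I \left(1 + I\right)}{I} = 1 + I$)
$\left(d + f{\left(h{\left(q \right)} \right)}\right)^{2} = \left(- \frac{130}{103} + \left(1 + 1\right)\right)^{2} = \left(- \frac{130}{103} + 2\right)^{2} = \left(\frac{76}{103}\right)^{2} = \frac{5776}{10609}$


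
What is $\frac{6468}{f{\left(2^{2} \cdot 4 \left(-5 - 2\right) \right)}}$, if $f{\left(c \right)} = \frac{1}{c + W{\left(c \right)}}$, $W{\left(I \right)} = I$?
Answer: $-1448832$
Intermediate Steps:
$f{\left(c \right)} = \frac{1}{2 c}$ ($f{\left(c \right)} = \frac{1}{c + c} = \frac{1}{2 c}$)
$\frac{6468}{f{\left(2^{2} \cdot 4 \left(-5 - 2\right) \right)}} = \frac{6468}{\frac{1}{2} \frac{1}{2^{2} \cdot 4 \left(-5 - 2\right)}} = \frac{6468}{\frac{1}{2} \frac{1}{4 \cdot 4 \left(-5 - 2\right)}} = \frac{6468}{\frac{1}{2} \frac{1}{16 \left(-7\right)}} = \frac{6468}{\frac{1}{2} \frac{1}{-112}} = \frac{6468}{\frac{1}{2} \left(- \frac{1}{112}\right)} = \frac{6468}{- \frac{1}{224}} = 6468 \left(-224\right) = -1448832$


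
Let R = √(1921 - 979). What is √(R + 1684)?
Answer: √(1684 + √942) ≈ 41.409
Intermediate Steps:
R = √942 ≈ 30.692
√(R + 1684) = √(√942 + 1684) = √(1684 + √942)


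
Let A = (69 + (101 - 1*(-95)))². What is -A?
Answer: -70225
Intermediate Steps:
A = 70225 (A = (69 + (101 + 95))² = (69 + 196)² = 265² = 70225)
-A = -1*70225 = -70225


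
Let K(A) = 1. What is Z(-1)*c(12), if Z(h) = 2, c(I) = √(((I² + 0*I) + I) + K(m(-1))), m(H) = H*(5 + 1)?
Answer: 2*√157 ≈ 25.060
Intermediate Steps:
m(H) = 6*H (m(H) = H*6 = 6*H)
c(I) = √(1 + I + I²) (c(I) = √(((I² + 0*I) + I) + 1) = √(((I² + 0) + I) + 1) = √((I² + I) + 1) = √((I + I²) + 1) = √(1 + I + I²))
Z(-1)*c(12) = 2*√(1 + 12 + 12²) = 2*√(1 + 12 + 144) = 2*√157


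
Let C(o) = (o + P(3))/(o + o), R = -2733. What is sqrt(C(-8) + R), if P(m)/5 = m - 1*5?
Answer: I*sqrt(43710)/4 ≈ 52.267*I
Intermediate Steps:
P(m) = -25 + 5*m (P(m) = 5*(m - 1*5) = 5*(m - 5) = 5*(-5 + m) = -25 + 5*m)
C(o) = (-10 + o)/(2*o) (C(o) = (o + (-25 + 5*3))/(o + o) = (o + (-25 + 15))/((2*o)) = (o - 10)*(1/(2*o)) = (-10 + o)*(1/(2*o)) = (-10 + o)/(2*o))
sqrt(C(-8) + R) = sqrt((1/2)*(-10 - 8)/(-8) - 2733) = sqrt((1/2)*(-1/8)*(-18) - 2733) = sqrt(9/8 - 2733) = sqrt(-21855/8) = I*sqrt(43710)/4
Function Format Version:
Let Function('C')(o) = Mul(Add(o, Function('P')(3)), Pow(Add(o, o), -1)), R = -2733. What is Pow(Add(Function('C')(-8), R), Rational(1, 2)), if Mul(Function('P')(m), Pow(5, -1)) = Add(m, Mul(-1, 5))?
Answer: Mul(Rational(1, 4), I, Pow(43710, Rational(1, 2))) ≈ Mul(52.267, I)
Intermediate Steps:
Function('P')(m) = Add(-25, Mul(5, m)) (Function('P')(m) = Mul(5, Add(m, Mul(-1, 5))) = Mul(5, Add(m, -5)) = Mul(5, Add(-5, m)) = Add(-25, Mul(5, m)))
Function('C')(o) = Mul(Rational(1, 2), Pow(o, -1), Add(-10, o)) (Function('C')(o) = Mul(Add(o, Add(-25, Mul(5, 3))), Pow(Add(o, o), -1)) = Mul(Add(o, Add(-25, 15)), Pow(Mul(2, o), -1)) = Mul(Add(o, -10), Mul(Rational(1, 2), Pow(o, -1))) = Mul(Add(-10, o), Mul(Rational(1, 2), Pow(o, -1))) = Mul(Rational(1, 2), Pow(o, -1), Add(-10, o)))
Pow(Add(Function('C')(-8), R), Rational(1, 2)) = Pow(Add(Mul(Rational(1, 2), Pow(-8, -1), Add(-10, -8)), -2733), Rational(1, 2)) = Pow(Add(Mul(Rational(1, 2), Rational(-1, 8), -18), -2733), Rational(1, 2)) = Pow(Add(Rational(9, 8), -2733), Rational(1, 2)) = Pow(Rational(-21855, 8), Rational(1, 2)) = Mul(Rational(1, 4), I, Pow(43710, Rational(1, 2)))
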